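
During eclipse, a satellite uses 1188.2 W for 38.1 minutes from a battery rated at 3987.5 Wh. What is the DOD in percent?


E_used = P * t / 60 = 1188.2 * 38.1 / 60 = 754.5070 Wh
DOD = E_used / E_total * 100 = 754.5070 / 3987.5 * 100
DOD = 18.9218 %

18.9218 %


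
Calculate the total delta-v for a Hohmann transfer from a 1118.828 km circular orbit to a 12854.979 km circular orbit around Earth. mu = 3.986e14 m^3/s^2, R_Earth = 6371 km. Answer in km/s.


r1 = 7489.8280 km = 7.489828e+06 m
r2 = 19225.9790 km = 1.9225979e+07 m
dv1 = sqrt(mu/r1)*(sqrt(2*r2/(r1+r2)) - 1) = 1456.8852 m/s
dv2 = sqrt(mu/r2)*(1 - sqrt(2*r1/(r1+r2))) = 1143.7767 m/s
total dv = |dv1| + |dv2| = 1456.8852 + 1143.7767 = 2600.6620 m/s = 2.6007 km/s

2.6007 km/s


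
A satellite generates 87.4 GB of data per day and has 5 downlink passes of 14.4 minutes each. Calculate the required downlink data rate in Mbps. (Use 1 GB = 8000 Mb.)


total contact time = 5 * 14.4 * 60 = 4320.0000 s
data = 87.4 GB = 699200.0000 Mb
rate = 699200.0000 / 4320.0000 = 161.8519 Mbps

161.8519 Mbps


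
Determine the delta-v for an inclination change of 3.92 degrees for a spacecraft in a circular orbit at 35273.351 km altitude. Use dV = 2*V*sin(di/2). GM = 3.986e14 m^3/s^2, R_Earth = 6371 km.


r = 41644.3510 km = 4.1644351e+07 m
V = sqrt(mu/r) = 3093.7883 m/s
di = 3.92 deg = 0.06841691 rad
dV = 2*V*sin(di/2) = 2*3093.7883*sin(0.03420845)
dV = 211.6261 m/s = 0.2116261 km/s

0.2116 km/s


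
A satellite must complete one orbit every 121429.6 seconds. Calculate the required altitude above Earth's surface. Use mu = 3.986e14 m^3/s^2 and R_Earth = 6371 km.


T = 121429.6 s
r = (mu*T^2/(4*pi^2))^(1/3) = (3.986e14 * 121429.6^2 / (4*pi^2))^(1/3)
r = 5.2999962e+07 m = 52999.9625 km
alt = r - R_E = 52999.9625 - 6371 = 46628.9625 km

46628.9625 km


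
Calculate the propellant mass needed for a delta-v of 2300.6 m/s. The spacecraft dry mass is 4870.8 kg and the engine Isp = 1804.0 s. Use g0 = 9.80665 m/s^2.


ve = Isp * g0 = 1804.0 * 9.80665 = 17691.196600 m/s
mass ratio = exp(dv/ve) = exp(2300.6/17691.196600) = 1.13887631
m_prop = m_dry * (mr - 1) = 4870.8 * (1.13887631 - 1)
m_prop = 676.4387 kg

676.4387 kg


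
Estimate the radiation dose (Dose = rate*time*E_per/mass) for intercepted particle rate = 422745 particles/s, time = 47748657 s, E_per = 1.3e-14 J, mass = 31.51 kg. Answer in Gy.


Total energy deposited = rate * time * E_per
  = 422745 * 47748657 * 1.3e-14 = 0.2624116 J
Dose = E_total / mass = 0.2624116 / 31.51
Dose = 0.008327883 Gy

0.0083 Gy


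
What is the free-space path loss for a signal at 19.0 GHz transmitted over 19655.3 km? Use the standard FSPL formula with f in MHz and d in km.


f = 19.0 GHz = 19000.0000 MHz
d = 19655.3 km
FSPL = 32.44 + 20*log10(19000.0000) + 20*log10(19655.3)
FSPL = 32.44 + 85.5751 + 85.8696
FSPL = 203.8847 dB

203.8847 dB


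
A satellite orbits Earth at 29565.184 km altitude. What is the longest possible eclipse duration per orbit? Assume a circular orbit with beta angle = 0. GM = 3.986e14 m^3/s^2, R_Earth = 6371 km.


r = 35936.1840 km
T = 1129.9466 min
Eclipse fraction = arcsin(R_E/r)/pi = arcsin(6371.0000/35936.1840)/pi
= arcsin(0.1772865)/pi = 0.05673192
Eclipse duration = 0.05673192 * 1129.9466 = 64.1040 min

64.1040 minutes


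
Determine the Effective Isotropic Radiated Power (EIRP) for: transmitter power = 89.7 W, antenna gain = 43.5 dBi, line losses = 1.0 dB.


Pt = 89.7 W = 19.5279 dBW
EIRP = Pt_dBW + Gt - losses = 19.5279 + 43.5 - 1.0 = 62.0279 dBW

62.0279 dBW


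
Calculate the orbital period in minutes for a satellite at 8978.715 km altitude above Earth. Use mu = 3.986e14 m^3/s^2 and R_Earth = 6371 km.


r = 15349.7150 km = 1.5349715e+07 m
T = 2*pi*sqrt(r^3/mu) = 2*pi*sqrt(3.6166039e+21 / 3.986e14)
T = 18926.1246 s = 315.4354 min

315.4354 minutes


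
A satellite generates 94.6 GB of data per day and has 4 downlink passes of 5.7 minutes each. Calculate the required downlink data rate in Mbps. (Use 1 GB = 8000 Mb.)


total contact time = 4 * 5.7 * 60 = 1368.0000 s
data = 94.6 GB = 756800.0000 Mb
rate = 756800.0000 / 1368.0000 = 553.2164 Mbps

553.2164 Mbps


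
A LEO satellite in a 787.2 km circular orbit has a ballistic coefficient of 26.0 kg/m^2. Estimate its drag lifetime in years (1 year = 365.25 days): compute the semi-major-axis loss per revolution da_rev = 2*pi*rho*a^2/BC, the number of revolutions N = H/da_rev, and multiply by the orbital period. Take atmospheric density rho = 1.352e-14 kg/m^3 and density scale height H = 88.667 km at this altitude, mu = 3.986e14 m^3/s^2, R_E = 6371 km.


a = R_E + alt = 7158.2000 km = 7.1582e+06 m
da_rev = 2*pi*rho*a^2/BC = 2*pi*1.352e-14*(7.1582e+06)^2/26.0 = 0.167413651 m per revolution
N = H/da_rev = 88667.0000 m / 0.167413651 m = 529628.2546 revolutions
P = 2*pi*sqrt(a^3/mu) = 6027.2189 s
lifetime = N*P = 529628.2546 * 6027.2189 = 3.1921854e+09 s = 36946.5905 days
years = 36946.5905 / 365.25 = 101.1543 years

101.1543 years


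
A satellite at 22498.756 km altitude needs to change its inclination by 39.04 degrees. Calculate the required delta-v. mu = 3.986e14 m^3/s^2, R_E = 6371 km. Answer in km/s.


r = 28869.7560 km = 2.8869756e+07 m
V = sqrt(mu/r) = 3715.7552 m/s
di = 39.04 deg = 0.6813765 rad
dV = 2*V*sin(di/2) = 2*3715.7552*sin(0.3406883)
dV = 2483.1343 m/s = 2.4831 km/s

2.4831 km/s


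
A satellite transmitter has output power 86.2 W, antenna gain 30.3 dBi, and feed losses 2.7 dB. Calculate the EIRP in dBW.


Pt = 86.2 W = 19.3551 dBW
EIRP = Pt_dBW + Gt - losses = 19.3551 + 30.3 - 2.7 = 46.9551 dBW

46.9551 dBW


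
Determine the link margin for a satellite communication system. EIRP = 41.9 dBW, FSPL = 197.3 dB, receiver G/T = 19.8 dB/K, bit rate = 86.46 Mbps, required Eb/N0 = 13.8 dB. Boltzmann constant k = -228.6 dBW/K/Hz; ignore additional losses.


C/N0 = EIRP - FSPL + G/T - k = 41.9 - 197.3 + 19.8 - (-228.6)
C/N0 = 93.0000 dB-Hz
R_b = 86.46 Mbps = 8.646e+07 bps -> 10*log10(R_b) = 79.3682 dB-Hz
Eb/N0 = C/N0 - 10*log10(R_b) = 93.0000 - 79.3682 = 13.6318 dB
Margin = Eb/N0 - Eb/N0_req = 13.6318 - 13.8 = -0.1681523 dB (negative margin: link does not close)

-0.1682 dB


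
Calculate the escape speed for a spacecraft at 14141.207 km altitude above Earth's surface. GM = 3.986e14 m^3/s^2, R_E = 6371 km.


r = 6371.0 + 14141.207 = 20512.2070 km = 2.0512207e+07 m
v_esc = sqrt(2*mu/r) = sqrt(2*3.986e14 / 2.0512207e+07)
v_esc = 6234.1529 m/s = 6.2342 km/s

6.2342 km/s


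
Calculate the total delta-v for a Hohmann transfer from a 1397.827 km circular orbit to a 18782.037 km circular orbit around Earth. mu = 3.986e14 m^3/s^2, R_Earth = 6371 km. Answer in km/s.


r1 = 7768.8270 km = 7.768827e+06 m
r2 = 25153.0370 km = 2.5153037e+07 m
dv1 = sqrt(mu/r1)*(sqrt(2*r2/(r1+r2)) - 1) = 1691.4622 m/s
dv2 = sqrt(mu/r2)*(1 - sqrt(2*r1/(r1+r2))) = 1246.0384 m/s
total dv = |dv1| + |dv2| = 1691.4622 + 1246.0384 = 2937.5006 m/s = 2.9375 km/s

2.9375 km/s


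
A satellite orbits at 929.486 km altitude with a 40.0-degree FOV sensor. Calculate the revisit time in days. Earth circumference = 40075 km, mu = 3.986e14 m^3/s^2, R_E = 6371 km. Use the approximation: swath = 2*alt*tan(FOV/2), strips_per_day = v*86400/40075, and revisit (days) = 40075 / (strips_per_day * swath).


swath = 2*929.486*tan(0.3490659) = 676.6105 km
v = sqrt(mu/r) = 7389.1207 m/s = 7.3891 km/s
strips/day = v*86400/40075 = 7.3891*86400/40075 = 15.9306
coverage/day = strips * swath = 15.9306 * 676.6105 = 10778.8317 km
revisit = 40075 / 10778.8317 = 3.7179 days

3.7179 days


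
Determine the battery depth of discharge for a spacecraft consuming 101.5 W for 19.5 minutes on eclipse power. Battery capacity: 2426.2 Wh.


E_used = P * t / 60 = 101.5 * 19.5 / 60 = 32.9875 Wh
DOD = E_used / E_total * 100 = 32.9875 / 2426.2 * 100
DOD = 1.3596 %

1.3596 %


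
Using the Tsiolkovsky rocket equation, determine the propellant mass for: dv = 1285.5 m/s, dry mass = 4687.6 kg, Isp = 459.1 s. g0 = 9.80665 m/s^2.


ve = Isp * g0 = 459.1 * 9.80665 = 4502.233015 m/s
mass ratio = exp(dv/ve) = exp(1285.5/4502.233015) = 1.33046031
m_prop = m_dry * (mr - 1) = 4687.6 * (1.33046031 - 1)
m_prop = 1549.0658 kg

1549.0658 kg


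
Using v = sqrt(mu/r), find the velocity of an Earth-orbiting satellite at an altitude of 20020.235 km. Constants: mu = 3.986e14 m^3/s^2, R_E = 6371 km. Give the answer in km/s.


r = R_E + alt = 6371.0 + 20020.235 = 26391.2350 km = 2.6391235e+07 m
v = sqrt(mu/r) = sqrt(3.986e14 / 2.6391235e+07) = 3886.3221 m/s = 3.8863 km/s

3.8863 km/s


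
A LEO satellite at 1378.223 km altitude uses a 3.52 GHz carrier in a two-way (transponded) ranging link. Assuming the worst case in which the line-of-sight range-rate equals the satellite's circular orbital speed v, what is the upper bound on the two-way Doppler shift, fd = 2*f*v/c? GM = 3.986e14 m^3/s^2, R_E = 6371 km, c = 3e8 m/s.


r = 7.749223e+06 m
v = sqrt(mu/r) = 7171.9882 m/s (worst-case radial velocity)
f = 3.52 GHz = 3.52e+09 Hz
fd = 2*f*v/c = 2*3.52e+09*7171.9882/3.0e+08
fd = 168302.6570 Hz

168302.6570 Hz


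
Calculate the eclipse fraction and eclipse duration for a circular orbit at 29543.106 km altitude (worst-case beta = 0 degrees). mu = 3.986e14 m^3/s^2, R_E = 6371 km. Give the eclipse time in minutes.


r = 35914.1060 km
T = 1128.9054 min
Eclipse fraction = arcsin(R_E/r)/pi = arcsin(6371.0000/35914.1060)/pi
= arcsin(0.1773955)/pi = 0.05676717
Eclipse duration = 0.05676717 * 1128.9054 = 64.0848 min

64.0848 minutes


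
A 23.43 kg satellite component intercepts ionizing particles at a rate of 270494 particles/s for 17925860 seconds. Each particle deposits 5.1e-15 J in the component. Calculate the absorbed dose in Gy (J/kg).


Total energy deposited = rate * time * E_per
  = 270494 * 17925860 * 5.1e-15 = 0.02472907 J
Dose = E_total / mass = 0.02472907 / 23.43
Dose = 0.001055445 Gy

0.0011 Gy


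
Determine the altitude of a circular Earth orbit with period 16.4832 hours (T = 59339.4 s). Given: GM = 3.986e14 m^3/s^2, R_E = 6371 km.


T = 59339.4 s
r = (mu*T^2/(4*pi^2))^(1/3) = (3.986e14 * 59339.4^2 / (4*pi^2))^(1/3)
r = 3.2881727e+07 m = 32881.7270 km
alt = r - R_E = 32881.7270 - 6371 = 26510.7270 km

26510.7270 km


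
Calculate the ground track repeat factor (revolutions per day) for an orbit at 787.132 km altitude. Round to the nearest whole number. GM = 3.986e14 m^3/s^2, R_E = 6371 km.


r = 7.158132e+06 m
T = 2*pi*sqrt(r^3/mu) = 6027.1330 s = 100.4522 min
revs/day = 1440 / 100.4522 = 14.3352
Rounded: 14 revolutions per day

14 revolutions per day


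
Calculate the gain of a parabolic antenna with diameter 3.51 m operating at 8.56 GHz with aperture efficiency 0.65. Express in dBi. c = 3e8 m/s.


lambda = c/f = 3e8 / 8.56e+09 = 0.03504673 m
G = eta*(pi*D/lambda)^2 = 0.65*(pi*3.51/0.03504673)^2
G = 64347.6002 (linear)
G = 10*log10(64347.6002) = 48.0853 dBi

48.0853 dBi


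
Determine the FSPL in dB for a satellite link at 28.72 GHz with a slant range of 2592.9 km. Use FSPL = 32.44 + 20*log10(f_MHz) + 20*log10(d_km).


f = 28.72 GHz = 28720.0000 MHz
d = 2592.9 km
FSPL = 32.44 + 20*log10(28720.0000) + 20*log10(2592.9)
FSPL = 32.44 + 89.1637 + 68.2757
FSPL = 189.8794 dB

189.8794 dB


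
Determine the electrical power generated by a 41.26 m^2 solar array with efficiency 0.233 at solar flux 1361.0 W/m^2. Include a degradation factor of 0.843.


P = area * eta * S * degradation
P = 41.26 * 0.233 * 1361.0 * 0.843
P = 11029.8814 W

11029.8814 W


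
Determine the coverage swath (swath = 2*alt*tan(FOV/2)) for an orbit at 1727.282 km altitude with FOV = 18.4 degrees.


FOV = 18.4 deg = 0.3211406 rad
swath = 2 * alt * tan(FOV/2) = 2 * 1727.282 * tan(0.1605703)
swath = 2 * 1727.282 * 0.1619647
swath = 559.5173 km

559.5173 km


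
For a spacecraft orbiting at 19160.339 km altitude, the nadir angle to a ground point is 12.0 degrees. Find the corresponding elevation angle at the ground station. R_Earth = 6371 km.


r = R_E + alt = 25531.3390 km
Law of sines in the satellite / Earth-center / ground-point triangle:
  sin(nadir)/R_E = sin(90 + el)/r  =>  cos(el) = (r/R_E)*sin(nadir)
cos(el) = (25531.3390 / 6371.0000) * sin(12.0 deg) = 0.8331916
el = arccos(0.8331916) = 33.5720 deg
(Earth-central angle = 90 - nadir - el = 44.4280 deg)

33.5720 degrees


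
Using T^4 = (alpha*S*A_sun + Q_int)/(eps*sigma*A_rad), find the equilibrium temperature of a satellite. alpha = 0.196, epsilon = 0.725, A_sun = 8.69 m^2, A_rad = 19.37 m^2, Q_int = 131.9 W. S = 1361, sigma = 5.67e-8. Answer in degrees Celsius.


Numerator = alpha*S*A_sun + Q_int = 0.196*1361*8.69 + 131.9 = 2450.0096 W
Denominator = eps*sigma*A_rad = 0.725*5.67e-8*19.37 = 7.9625227e-07 W/K^4
T^4 = 3.0769264e+09 K^4
T = 235.5208 K = -37.6292 C

-37.6292 degrees Celsius


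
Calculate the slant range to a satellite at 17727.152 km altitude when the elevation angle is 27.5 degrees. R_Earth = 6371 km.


h = 17727.152 km, el = 27.5 deg
d = -R_E*sin(el) + sqrt((R_E*sin(el))^2 + 2*R_E*h + h^2)
d = -6371.0000*sin(0.4799655) + sqrt((6371.0000*0.4617486)^2 + 2*6371.0000*17727.152 + 17727.152^2)
d = 20484.3704 km

20484.3704 km


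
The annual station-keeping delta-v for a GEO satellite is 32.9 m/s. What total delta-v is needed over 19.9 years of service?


dV = rate * years = 32.9 * 19.9
dV = 654.7100 m/s

654.7100 m/s


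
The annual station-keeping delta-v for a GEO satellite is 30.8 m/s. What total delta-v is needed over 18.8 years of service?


dV = rate * years = 30.8 * 18.8
dV = 579.0400 m/s

579.0400 m/s


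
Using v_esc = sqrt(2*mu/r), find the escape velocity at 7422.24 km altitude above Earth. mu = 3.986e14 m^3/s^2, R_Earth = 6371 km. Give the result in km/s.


r = 6371.0 + 7422.24 = 13793.2400 km = 1.379324e+07 m
v_esc = sqrt(2*mu/r) = sqrt(2*3.986e14 / 1.379324e+07)
v_esc = 7602.3962 m/s = 7.6024 km/s

7.6024 km/s


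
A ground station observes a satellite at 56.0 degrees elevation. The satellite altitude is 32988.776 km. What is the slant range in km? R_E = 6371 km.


h = 32988.776 km, el = 56.0 deg
d = -R_E*sin(el) + sqrt((R_E*sin(el))^2 + 2*R_E*h + h^2)
d = -6371.0000*sin(0.9773844) + sqrt((6371.0000*0.8290376)^2 + 2*6371.0000*32988.776 + 32988.776^2)
d = 33916.4123 km

33916.4123 km


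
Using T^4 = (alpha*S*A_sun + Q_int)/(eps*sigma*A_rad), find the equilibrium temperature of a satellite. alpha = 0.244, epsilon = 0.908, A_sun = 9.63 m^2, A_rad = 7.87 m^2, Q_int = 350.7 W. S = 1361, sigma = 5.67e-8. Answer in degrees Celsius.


Numerator = alpha*S*A_sun + Q_int = 0.244*1361*9.63 + 350.7 = 3548.6689 W
Denominator = eps*sigma*A_rad = 0.908*5.67e-8*7.87 = 4.0517593e-07 W/K^4
T^4 = 8.7583409e+09 K^4
T = 305.9183 K = 32.7683 C

32.7683 degrees Celsius


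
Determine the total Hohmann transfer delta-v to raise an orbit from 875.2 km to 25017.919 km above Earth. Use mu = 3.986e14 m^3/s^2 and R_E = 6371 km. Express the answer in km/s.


r1 = 7246.2000 km = 7.2462e+06 m
r2 = 31388.9190 km = 3.1388919e+07 m
dv1 = sqrt(mu/r1)*(sqrt(2*r2/(r1+r2)) - 1) = 2037.4690 m/s
dv2 = sqrt(mu/r2)*(1 - sqrt(2*r1/(r1+r2))) = 1381.0040 m/s
total dv = |dv1| + |dv2| = 2037.4690 + 1381.0040 = 3418.4730 m/s = 3.4185 km/s

3.4185 km/s


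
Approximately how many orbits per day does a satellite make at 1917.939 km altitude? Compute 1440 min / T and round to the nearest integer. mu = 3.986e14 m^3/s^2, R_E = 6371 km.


r = 8.288939e+06 m
T = 2*pi*sqrt(r^3/mu) = 7510.3407 s = 125.1723 min
revs/day = 1440 / 125.1723 = 11.5041
Rounded: 12 revolutions per day

12 revolutions per day


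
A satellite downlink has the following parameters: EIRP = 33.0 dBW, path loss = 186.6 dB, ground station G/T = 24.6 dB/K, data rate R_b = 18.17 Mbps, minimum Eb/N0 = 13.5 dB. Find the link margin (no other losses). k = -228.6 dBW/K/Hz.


C/N0 = EIRP - FSPL + G/T - k = 33.0 - 186.6 + 24.6 - (-228.6)
C/N0 = 99.6000 dB-Hz
R_b = 18.17 Mbps = 1.817e+07 bps -> 10*log10(R_b) = 72.5935 dB-Hz
Eb/N0 = C/N0 - 10*log10(R_b) = 99.6000 - 72.5935 = 27.0065 dB
Margin = Eb/N0 - Eb/N0_req = 27.0065 - 13.5 = 13.5065 dB (link closes)

13.5065 dB


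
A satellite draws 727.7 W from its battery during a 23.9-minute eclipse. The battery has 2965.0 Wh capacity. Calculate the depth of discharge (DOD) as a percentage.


E_used = P * t / 60 = 727.7 * 23.9 / 60 = 289.8672 Wh
DOD = E_used / E_total * 100 = 289.8672 / 2965.0 * 100
DOD = 9.7763 %

9.7763 %


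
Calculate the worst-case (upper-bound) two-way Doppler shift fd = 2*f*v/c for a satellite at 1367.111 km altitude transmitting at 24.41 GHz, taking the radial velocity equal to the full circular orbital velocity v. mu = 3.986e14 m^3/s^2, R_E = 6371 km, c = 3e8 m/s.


r = 7.738111e+06 m
v = sqrt(mu/r) = 7177.1359 m/s (worst-case radial velocity)
f = 24.41 GHz = 2.441e+10 Hz
fd = 2*f*v/c = 2*2.441e+10*7177.1359/3.0e+08
fd = 1.1679592e+06 Hz

1.1680e+06 Hz


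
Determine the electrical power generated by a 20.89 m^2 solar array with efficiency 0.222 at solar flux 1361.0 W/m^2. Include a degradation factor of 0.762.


P = area * eta * S * degradation
P = 20.89 * 0.222 * 1361.0 * 0.762
P = 4809.5507 W

4809.5507 W


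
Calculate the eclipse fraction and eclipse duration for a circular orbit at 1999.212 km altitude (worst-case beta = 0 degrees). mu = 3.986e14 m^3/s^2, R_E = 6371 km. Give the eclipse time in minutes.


r = 8370.2120 km
T = 127.0178 min
Eclipse fraction = arcsin(R_E/r)/pi = arcsin(6371.0000/8370.2120)/pi
= arcsin(0.7611516)/pi = 0.2753657
Eclipse duration = 0.2753657 * 127.0178 = 34.9763 min

34.9763 minutes


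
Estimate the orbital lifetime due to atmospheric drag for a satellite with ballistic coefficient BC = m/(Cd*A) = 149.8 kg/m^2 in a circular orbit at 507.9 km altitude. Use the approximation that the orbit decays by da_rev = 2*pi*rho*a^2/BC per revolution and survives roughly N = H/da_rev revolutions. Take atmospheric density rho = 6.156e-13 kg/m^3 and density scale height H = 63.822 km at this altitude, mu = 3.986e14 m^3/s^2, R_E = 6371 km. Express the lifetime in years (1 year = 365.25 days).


a = R_E + alt = 6878.9000 km = 6.8789e+06 m
da_rev = 2*pi*rho*a^2/BC = 2*pi*6.156e-13*(6.8789e+06)^2/149.8 = 1.221813 m per revolution
N = H/da_rev = 63822.0000 m / 1.221813 m = 52235.4994 revolutions
P = 2*pi*sqrt(a^3/mu) = 5677.9258 s
lifetime = N*P = 52235.4994 * 5677.9258 = 2.9658929e+08 s = 3432.7464 days
years = 3432.7464 / 365.25 = 9.3983 years

9.3983 years


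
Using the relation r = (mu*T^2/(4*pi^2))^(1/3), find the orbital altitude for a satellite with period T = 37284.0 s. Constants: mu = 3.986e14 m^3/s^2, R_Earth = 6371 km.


T = 37284.0 s
r = (mu*T^2/(4*pi^2))^(1/3) = (3.986e14 * 37284.0^2 / (4*pi^2))^(1/3)
r = 2.4121678e+07 m = 24121.6782 km
alt = r - R_E = 24121.6782 - 6371 = 17750.6782 km

17750.6782 km


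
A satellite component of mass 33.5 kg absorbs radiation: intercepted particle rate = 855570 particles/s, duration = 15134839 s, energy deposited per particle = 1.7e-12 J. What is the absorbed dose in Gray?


Total energy deposited = rate * time * E_per
  = 855570 * 15134839 * 1.7e-12 = 22.0132 J
Dose = E_total / mass = 22.0132 / 33.5
Dose = 0.6571091 Gy

0.6571 Gy


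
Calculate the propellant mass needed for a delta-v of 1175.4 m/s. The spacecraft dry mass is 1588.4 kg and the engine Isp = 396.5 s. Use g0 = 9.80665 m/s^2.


ve = Isp * g0 = 396.5 * 9.80665 = 3888.336725 m/s
mass ratio = exp(dv/ve) = exp(1175.4/3888.336725) = 1.35295168
m_prop = m_dry * (mr - 1) = 1588.4 * (1.35295168 - 1)
m_prop = 560.6284 kg

560.6284 kg


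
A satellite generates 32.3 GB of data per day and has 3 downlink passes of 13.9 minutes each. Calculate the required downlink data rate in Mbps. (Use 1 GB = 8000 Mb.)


total contact time = 3 * 13.9 * 60 = 2502.0000 s
data = 32.3 GB = 258400.0000 Mb
rate = 258400.0000 / 2502.0000 = 103.2774 Mbps

103.2774 Mbps


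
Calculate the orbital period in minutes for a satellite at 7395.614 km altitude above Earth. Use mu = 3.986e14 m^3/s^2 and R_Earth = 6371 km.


r = 13766.6140 km = 1.3766614e+07 m
T = 2*pi*sqrt(r^3/mu) = 2*pi*sqrt(2.609044e+21 / 3.986e14)
T = 16075.0349 s = 267.9172 min

267.9172 minutes


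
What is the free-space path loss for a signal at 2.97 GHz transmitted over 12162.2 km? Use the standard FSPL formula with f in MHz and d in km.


f = 2.97 GHz = 2970.0000 MHz
d = 12162.2 km
FSPL = 32.44 + 20*log10(2970.0000) + 20*log10(12162.2)
FSPL = 32.44 + 69.4551 + 81.7002
FSPL = 183.5954 dB

183.5954 dB


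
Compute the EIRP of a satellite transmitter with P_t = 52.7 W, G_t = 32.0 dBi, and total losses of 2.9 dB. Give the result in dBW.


Pt = 52.7 W = 17.2181 dBW
EIRP = Pt_dBW + Gt - losses = 17.2181 + 32.0 - 2.9 = 46.3181 dBW

46.3181 dBW


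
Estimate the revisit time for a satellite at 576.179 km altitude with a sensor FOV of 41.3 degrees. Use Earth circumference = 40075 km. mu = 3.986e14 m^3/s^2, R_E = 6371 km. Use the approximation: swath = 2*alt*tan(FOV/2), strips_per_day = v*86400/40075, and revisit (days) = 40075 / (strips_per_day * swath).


swath = 2*576.179*tan(0.3604105) = 434.2910 km
v = sqrt(mu/r) = 7574.6820 m/s = 7.5747 km/s
strips/day = v*86400/40075 = 7.5747*86400/40075 = 16.3307
coverage/day = strips * swath = 16.3307 * 434.2910 = 7092.2725 km
revisit = 40075 / 7092.2725 = 5.6505 days

5.6505 days


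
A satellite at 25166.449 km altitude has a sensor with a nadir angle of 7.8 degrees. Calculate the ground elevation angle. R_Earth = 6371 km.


r = R_E + alt = 31537.4490 km
Law of sines in the satellite / Earth-center / ground-point triangle:
  sin(nadir)/R_E = sin(90 + el)/r  =>  cos(el) = (r/R_E)*sin(nadir)
cos(el) = (31537.4490 / 6371.0000) * sin(7.8 deg) = 0.6718134
el = arccos(0.6718134) = 47.7928 deg
(Earth-central angle = 90 - nadir - el = 34.4072 deg)

47.7928 degrees


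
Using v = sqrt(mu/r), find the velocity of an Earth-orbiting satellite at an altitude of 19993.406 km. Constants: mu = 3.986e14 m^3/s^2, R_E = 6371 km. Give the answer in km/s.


r = R_E + alt = 6371.0 + 19993.406 = 26364.4060 km = 2.6364406e+07 m
v = sqrt(mu/r) = sqrt(3.986e14 / 2.6364406e+07) = 3888.2990 m/s = 3.8883 km/s

3.8883 km/s


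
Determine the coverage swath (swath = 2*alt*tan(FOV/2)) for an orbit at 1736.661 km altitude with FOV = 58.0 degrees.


FOV = 58.0 deg = 1.0123 rad
swath = 2 * alt * tan(FOV/2) = 2 * 1736.661 * tan(0.5061455)
swath = 2 * 1736.661 * 0.5543091
swath = 1925.2938 km

1925.2938 km


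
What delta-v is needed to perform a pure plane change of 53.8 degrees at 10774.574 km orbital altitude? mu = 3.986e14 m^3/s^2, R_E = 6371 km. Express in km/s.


r = 17145.5740 km = 1.7145574e+07 m
V = sqrt(mu/r) = 4821.6161 m/s
di = 53.8 deg = 0.9389871 rad
dV = 2*V*sin(di/2) = 2*4821.6161*sin(0.4694936)
dV = 4362.9330 m/s = 4.3629 km/s

4.3629 km/s


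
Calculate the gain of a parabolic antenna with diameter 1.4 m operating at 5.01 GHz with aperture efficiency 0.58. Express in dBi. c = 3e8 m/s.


lambda = c/f = 3e8 / 5.01e+09 = 0.05988024 m
G = eta*(pi*D/lambda)^2 = 0.58*(pi*1.4/0.05988024)^2
G = 3129.0806 (linear)
G = 10*log10(3129.0806) = 34.9542 dBi

34.9542 dBi


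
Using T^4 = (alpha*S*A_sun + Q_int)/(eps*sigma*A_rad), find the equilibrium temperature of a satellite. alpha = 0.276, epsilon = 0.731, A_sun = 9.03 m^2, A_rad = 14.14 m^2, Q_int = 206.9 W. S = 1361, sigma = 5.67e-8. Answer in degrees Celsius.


Numerator = alpha*S*A_sun + Q_int = 0.276*1361*9.03 + 206.9 = 3598.8931 W
Denominator = eps*sigma*A_rad = 0.731*5.67e-8*14.14 = 5.8607048e-07 W/K^4
T^4 = 6.1407172e+09 K^4
T = 279.9334 K = 6.7834 C

6.7834 degrees Celsius


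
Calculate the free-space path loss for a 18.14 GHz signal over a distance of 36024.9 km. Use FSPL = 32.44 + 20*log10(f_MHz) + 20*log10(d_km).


f = 18.14 GHz = 18140.0000 MHz
d = 36024.9 km
FSPL = 32.44 + 20*log10(18140.0000) + 20*log10(36024.9)
FSPL = 32.44 + 85.1727 + 91.1321
FSPL = 208.7448 dB

208.7448 dB


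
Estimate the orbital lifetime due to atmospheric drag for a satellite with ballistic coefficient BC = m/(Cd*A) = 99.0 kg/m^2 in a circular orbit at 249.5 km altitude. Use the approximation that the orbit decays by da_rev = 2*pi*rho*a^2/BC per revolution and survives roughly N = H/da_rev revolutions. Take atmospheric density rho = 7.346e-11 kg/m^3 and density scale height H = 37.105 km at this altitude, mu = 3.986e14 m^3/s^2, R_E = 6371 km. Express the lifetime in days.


a = R_E + alt = 6620.5000 km = 6.6205e+06 m
da_rev = 2*pi*rho*a^2/BC = 2*pi*7.346e-11*(6.6205e+06)^2/99.0 = 204.351193 m per revolution
N = H/da_rev = 37105.0000 m / 204.351193 m = 181.5747 revolutions
P = 2*pi*sqrt(a^3/mu) = 5361.0197 s
lifetime = N*P = 181.5747 * 5361.0197 = 973425.3778 s = 11.2665 days

11.2665 days


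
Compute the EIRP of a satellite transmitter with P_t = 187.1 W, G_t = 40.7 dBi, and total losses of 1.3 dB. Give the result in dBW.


Pt = 187.1 W = 22.7207 dBW
EIRP = Pt_dBW + Gt - losses = 22.7207 + 40.7 - 1.3 = 62.1207 dBW

62.1207 dBW


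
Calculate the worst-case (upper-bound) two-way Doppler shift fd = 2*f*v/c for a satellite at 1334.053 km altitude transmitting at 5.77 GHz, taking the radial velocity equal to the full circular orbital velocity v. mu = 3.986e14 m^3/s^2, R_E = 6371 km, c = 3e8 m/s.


r = 7.705053e+06 m
v = sqrt(mu/r) = 7192.5159 m/s (worst-case radial velocity)
f = 5.77 GHz = 5.77e+09 Hz
fd = 2*f*v/c = 2*5.77e+09*7192.5159/3.0e+08
fd = 276672.1125 Hz

276672.1125 Hz


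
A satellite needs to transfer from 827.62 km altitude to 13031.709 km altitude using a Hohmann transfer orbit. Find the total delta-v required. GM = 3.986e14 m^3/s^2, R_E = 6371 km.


r1 = 7198.6200 km = 7.19862e+06 m
r2 = 19402.7090 km = 1.9402709e+07 m
dv1 = sqrt(mu/r1)*(sqrt(2*r2/(r1+r2)) - 1) = 1546.2745 m/s
dv2 = sqrt(mu/r2)*(1 - sqrt(2*r1/(r1+r2))) = 1198.0371 m/s
total dv = |dv1| + |dv2| = 1546.2745 + 1198.0371 = 2744.3116 m/s = 2.7443 km/s

2.7443 km/s


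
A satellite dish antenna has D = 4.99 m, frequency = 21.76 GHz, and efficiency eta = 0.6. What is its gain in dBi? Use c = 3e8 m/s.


lambda = c/f = 3e8 / 2.176e+10 = 0.01378676 m
G = eta*(pi*D/lambda)^2 = 0.6*(pi*4.99/0.01378676)^2
G = 775759.9590 (linear)
G = 10*log10(775759.9590) = 58.8973 dBi

58.8973 dBi


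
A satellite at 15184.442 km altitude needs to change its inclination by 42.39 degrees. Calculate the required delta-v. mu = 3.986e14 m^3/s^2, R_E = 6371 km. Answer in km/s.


r = 21555.4420 km = 2.1555442e+07 m
V = sqrt(mu/r) = 4300.2151 m/s
di = 42.39 deg = 0.7398451 rad
dV = 2*V*sin(di/2) = 2*4300.2151*sin(0.3699225)
dV = 3109.4271 m/s = 3.1094 km/s

3.1094 km/s


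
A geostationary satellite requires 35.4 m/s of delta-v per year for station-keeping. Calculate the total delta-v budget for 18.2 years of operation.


dV = rate * years = 35.4 * 18.2
dV = 644.2800 m/s

644.2800 m/s


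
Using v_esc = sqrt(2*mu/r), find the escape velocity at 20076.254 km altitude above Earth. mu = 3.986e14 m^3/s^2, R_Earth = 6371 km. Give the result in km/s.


r = 6371.0 + 20076.254 = 26447.2540 km = 2.6447254e+07 m
v_esc = sqrt(2*mu/r) = sqrt(2*3.986e14 / 2.6447254e+07)
v_esc = 5490.2656 m/s = 5.4903 km/s

5.4903 km/s


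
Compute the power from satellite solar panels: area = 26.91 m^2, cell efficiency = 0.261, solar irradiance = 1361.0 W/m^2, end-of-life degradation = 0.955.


P = area * eta * S * degradation
P = 26.91 * 0.261 * 1361.0 * 0.955
P = 9128.8422 W

9128.8422 W


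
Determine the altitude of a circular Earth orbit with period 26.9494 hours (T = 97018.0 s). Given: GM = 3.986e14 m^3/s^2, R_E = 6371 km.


T = 97018.0 s
r = (mu*T^2/(4*pi^2))^(1/3) = (3.986e14 * 97018.0^2 / (4*pi^2))^(1/3)
r = 4.5634581e+07 m = 45634.5807 km
alt = r - R_E = 45634.5807 - 6371 = 39263.5807 km

39263.5807 km


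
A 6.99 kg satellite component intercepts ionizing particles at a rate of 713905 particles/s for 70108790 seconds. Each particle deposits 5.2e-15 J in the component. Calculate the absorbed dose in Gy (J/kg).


Total energy deposited = rate * time * E_per
  = 713905 * 70108790 * 5.2e-15 = 0.2602653 J
Dose = E_total / mass = 0.2602653 / 6.99
Dose = 0.03723395 Gy

0.0372 Gy


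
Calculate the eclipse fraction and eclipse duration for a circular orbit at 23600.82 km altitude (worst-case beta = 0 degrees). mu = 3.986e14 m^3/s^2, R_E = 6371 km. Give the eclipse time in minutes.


r = 29971.8200 km
T = 860.6561 min
Eclipse fraction = arcsin(R_E/r)/pi = arcsin(6371.0000/29971.8200)/pi
= arcsin(0.2125663)/pi = 0.06818216
Eclipse duration = 0.06818216 * 860.6561 = 58.6814 min

58.6814 minutes


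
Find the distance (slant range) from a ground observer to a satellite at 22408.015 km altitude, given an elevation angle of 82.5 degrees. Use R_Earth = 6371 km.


h = 22408.015 km, el = 82.5 deg
d = -R_E*sin(el) + sqrt((R_E*sin(el))^2 + 2*R_E*h + h^2)
d = -6371.0000*sin(1.4399) + sqrt((6371.0000*0.9914449)^2 + 2*6371.0000*22408.015 + 22408.015^2)
d = 22450.5028 km

22450.5028 km


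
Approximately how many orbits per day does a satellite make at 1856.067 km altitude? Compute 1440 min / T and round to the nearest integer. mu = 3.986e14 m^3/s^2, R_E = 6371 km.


r = 8.227067e+06 m
T = 2*pi*sqrt(r^3/mu) = 7426.4074 s = 123.7735 min
revs/day = 1440 / 123.7735 = 11.6342
Rounded: 12 revolutions per day

12 revolutions per day


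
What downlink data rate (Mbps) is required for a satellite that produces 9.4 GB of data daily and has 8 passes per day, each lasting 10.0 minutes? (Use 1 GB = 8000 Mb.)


total contact time = 8 * 10.0 * 60 = 4800.0000 s
data = 9.4 GB = 75200.0000 Mb
rate = 75200.0000 / 4800.0000 = 15.6667 Mbps

15.6667 Mbps


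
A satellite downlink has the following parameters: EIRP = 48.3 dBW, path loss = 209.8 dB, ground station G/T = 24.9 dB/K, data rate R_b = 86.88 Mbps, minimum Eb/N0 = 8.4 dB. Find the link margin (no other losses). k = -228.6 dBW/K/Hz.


C/N0 = EIRP - FSPL + G/T - k = 48.3 - 209.8 + 24.9 - (-228.6)
C/N0 = 92.0000 dB-Hz
R_b = 86.88 Mbps = 8.688e+07 bps -> 10*log10(R_b) = 79.3892 dB-Hz
Eb/N0 = C/N0 - 10*log10(R_b) = 92.0000 - 79.3892 = 12.6108 dB
Margin = Eb/N0 - Eb/N0_req = 12.6108 - 8.4 = 4.2108 dB (link closes)

4.2108 dB


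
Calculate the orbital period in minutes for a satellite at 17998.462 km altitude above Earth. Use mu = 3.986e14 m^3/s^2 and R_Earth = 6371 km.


r = 24369.4620 km = 2.4369462e+07 m
T = 2*pi*sqrt(r^3/mu) = 2*pi*sqrt(1.4472309e+22 / 3.986e14)
T = 37859.9585 s = 630.9993 min

630.9993 minutes


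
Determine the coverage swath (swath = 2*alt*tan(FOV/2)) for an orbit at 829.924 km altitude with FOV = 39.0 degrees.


FOV = 39.0 deg = 0.6806784 rad
swath = 2 * alt * tan(FOV/2) = 2 * 829.924 * tan(0.3403392)
swath = 2 * 829.924 * 0.3541186
swath = 587.7830 km

587.7830 km


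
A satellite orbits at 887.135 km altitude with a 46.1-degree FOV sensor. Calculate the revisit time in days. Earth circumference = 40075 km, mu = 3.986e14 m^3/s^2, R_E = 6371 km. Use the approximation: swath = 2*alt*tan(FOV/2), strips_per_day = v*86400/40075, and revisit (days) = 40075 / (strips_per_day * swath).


swath = 2*887.135*tan(0.4022984) = 754.9609 km
v = sqrt(mu/r) = 7410.6470 m/s = 7.4106 km/s
strips/day = v*86400/40075 = 7.4106*86400/40075 = 15.9770
coverage/day = strips * swath = 15.9770 * 754.9609 = 12062.0414 km
revisit = 40075 / 12062.0414 = 3.3224 days

3.3224 days


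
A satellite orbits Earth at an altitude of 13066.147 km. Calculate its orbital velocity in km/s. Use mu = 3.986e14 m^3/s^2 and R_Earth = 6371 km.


r = R_E + alt = 6371.0 + 13066.147 = 19437.1470 km = 1.9437147e+07 m
v = sqrt(mu/r) = sqrt(3.986e14 / 1.9437147e+07) = 4528.4793 m/s = 4.5285 km/s

4.5285 km/s


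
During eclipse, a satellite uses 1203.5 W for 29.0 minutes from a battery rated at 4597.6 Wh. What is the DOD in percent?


E_used = P * t / 60 = 1203.5 * 29.0 / 60 = 581.6917 Wh
DOD = E_used / E_total * 100 = 581.6917 / 4597.6 * 100
DOD = 12.6521 %

12.6521 %


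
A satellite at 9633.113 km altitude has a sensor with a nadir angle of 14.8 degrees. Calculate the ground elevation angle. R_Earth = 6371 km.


r = R_E + alt = 16004.1130 km
Law of sines in the satellite / Earth-center / ground-point triangle:
  sin(nadir)/R_E = sin(90 + el)/r  =>  cos(el) = (r/R_E)*sin(nadir)
cos(el) = (16004.1130 / 6371.0000) * sin(14.8 deg) = 0.6416862
el = arccos(0.6416862) = 50.0823 deg
(Earth-central angle = 90 - nadir - el = 25.1177 deg)

50.0823 degrees


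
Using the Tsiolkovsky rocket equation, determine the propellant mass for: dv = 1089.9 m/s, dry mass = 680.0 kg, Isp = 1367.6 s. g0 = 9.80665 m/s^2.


ve = Isp * g0 = 1367.6 * 9.80665 = 13411.574540 m/s
mass ratio = exp(dv/ve) = exp(1089.9/13411.574540) = 1.08465897
m_prop = m_dry * (mr - 1) = 680.0 * (1.08465897 - 1)
m_prop = 57.5681 kg

57.5681 kg


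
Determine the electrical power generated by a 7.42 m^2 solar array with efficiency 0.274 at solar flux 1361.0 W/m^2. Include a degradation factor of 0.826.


P = area * eta * S * degradation
P = 7.42 * 0.274 * 1361.0 * 0.826
P = 2285.5601 W

2285.5601 W


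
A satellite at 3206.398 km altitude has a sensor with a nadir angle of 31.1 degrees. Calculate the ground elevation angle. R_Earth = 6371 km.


r = R_E + alt = 9577.3980 km
Law of sines in the satellite / Earth-center / ground-point triangle:
  sin(nadir)/R_E = sin(90 + el)/r  =>  cos(el) = (r/R_E)*sin(nadir)
cos(el) = (9577.3980 / 6371.0000) * sin(31.1 deg) = 0.7764943
el = arccos(0.7764943) = 39.0593 deg
(Earth-central angle = 90 - nadir - el = 19.8407 deg)

39.0593 degrees


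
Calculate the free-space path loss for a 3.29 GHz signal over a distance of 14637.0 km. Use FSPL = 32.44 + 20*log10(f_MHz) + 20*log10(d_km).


f = 3.29 GHz = 3290.0000 MHz
d = 14637.0 km
FSPL = 32.44 + 20*log10(3290.0000) + 20*log10(14637.0)
FSPL = 32.44 + 70.3439 + 83.3090
FSPL = 186.0930 dB

186.0930 dB


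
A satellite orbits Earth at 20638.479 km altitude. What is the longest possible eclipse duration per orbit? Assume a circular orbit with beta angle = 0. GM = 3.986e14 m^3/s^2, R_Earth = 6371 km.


r = 27009.4790 km
T = 736.2652 min
Eclipse fraction = arcsin(R_E/r)/pi = arcsin(6371.0000/27009.4790)/pi
= arcsin(0.2358802)/pi = 0.07579728
Eclipse duration = 0.07579728 * 736.2652 = 55.8069 min

55.8069 minutes


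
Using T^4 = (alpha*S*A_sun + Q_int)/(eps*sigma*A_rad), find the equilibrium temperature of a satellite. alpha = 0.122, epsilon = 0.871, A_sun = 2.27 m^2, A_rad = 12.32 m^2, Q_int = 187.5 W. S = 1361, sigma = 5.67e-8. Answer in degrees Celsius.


Numerator = alpha*S*A_sun + Q_int = 0.122*1361*2.27 + 187.5 = 564.4153 W
Denominator = eps*sigma*A_rad = 0.871*5.67e-8*12.32 = 6.0843182e-07 W/K^4
T^4 = 9.2765585e+08 K^4
T = 174.5206 K = -98.6294 C

-98.6294 degrees Celsius


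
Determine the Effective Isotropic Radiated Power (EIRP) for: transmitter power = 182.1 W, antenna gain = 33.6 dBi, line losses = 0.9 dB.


Pt = 182.1 W = 22.6031 dBW
EIRP = Pt_dBW + Gt - losses = 22.6031 + 33.6 - 0.9 = 55.3031 dBW

55.3031 dBW


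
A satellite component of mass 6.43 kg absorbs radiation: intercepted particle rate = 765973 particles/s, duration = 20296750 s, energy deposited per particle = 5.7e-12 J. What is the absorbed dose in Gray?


Total energy deposited = rate * time * E_per
  = 765973 * 20296750 * 5.7e-12 = 88.6165 J
Dose = E_total / mass = 88.6165 / 6.43
Dose = 13.7817 Gy

13.7817 Gy


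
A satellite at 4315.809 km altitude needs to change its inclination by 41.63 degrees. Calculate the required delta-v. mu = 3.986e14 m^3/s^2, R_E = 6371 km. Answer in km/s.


r = 10686.8090 km = 1.0686809e+07 m
V = sqrt(mu/r) = 6107.2349 m/s
di = 41.63 deg = 0.7265806 rad
dV = 2*V*sin(di/2) = 2*6107.2349*sin(0.3632903)
dV = 4340.4324 m/s = 4.3404 km/s

4.3404 km/s


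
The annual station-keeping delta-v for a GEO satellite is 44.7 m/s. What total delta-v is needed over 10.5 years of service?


dV = rate * years = 44.7 * 10.5
dV = 469.3500 m/s

469.3500 m/s


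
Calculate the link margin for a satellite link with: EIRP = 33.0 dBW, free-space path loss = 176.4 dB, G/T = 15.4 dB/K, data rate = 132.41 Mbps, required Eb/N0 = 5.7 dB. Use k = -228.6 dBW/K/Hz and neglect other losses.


C/N0 = EIRP - FSPL + G/T - k = 33.0 - 176.4 + 15.4 - (-228.6)
C/N0 = 100.6000 dB-Hz
R_b = 132.41 Mbps = 1.3241e+08 bps -> 10*log10(R_b) = 81.2192 dB-Hz
Eb/N0 = C/N0 - 10*log10(R_b) = 100.6000 - 81.2192 = 19.3808 dB
Margin = Eb/N0 - Eb/N0_req = 19.3808 - 5.7 = 13.6808 dB (link closes)

13.6808 dB


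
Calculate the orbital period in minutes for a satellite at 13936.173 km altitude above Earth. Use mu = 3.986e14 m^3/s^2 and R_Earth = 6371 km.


r = 20307.1730 km = 2.0307173e+07 m
T = 2*pi*sqrt(r^3/mu) = 2*pi*sqrt(8.3742979e+21 / 3.986e14)
T = 28799.5316 s = 479.9922 min

479.9922 minutes


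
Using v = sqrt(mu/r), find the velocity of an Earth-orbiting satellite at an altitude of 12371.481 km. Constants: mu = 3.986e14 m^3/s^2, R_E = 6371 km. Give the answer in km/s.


r = R_E + alt = 6371.0 + 12371.481 = 18742.4810 km = 1.8742481e+07 m
v = sqrt(mu/r) = sqrt(3.986e14 / 1.8742481e+07) = 4611.6369 m/s = 4.6116 km/s

4.6116 km/s


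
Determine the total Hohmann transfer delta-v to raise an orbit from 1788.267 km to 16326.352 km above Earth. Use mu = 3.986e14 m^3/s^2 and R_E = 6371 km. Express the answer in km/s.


r1 = 8159.2670 km = 8.159267e+06 m
r2 = 22697.3520 km = 2.2697352e+07 m
dv1 = sqrt(mu/r1)*(sqrt(2*r2/(r1+r2)) - 1) = 1488.1211 m/s
dv2 = sqrt(mu/r2)*(1 - sqrt(2*r1/(r1+r2))) = 1143.1205 m/s
total dv = |dv1| + |dv2| = 1488.1211 + 1143.1205 = 2631.2416 m/s = 2.6312 km/s

2.6312 km/s


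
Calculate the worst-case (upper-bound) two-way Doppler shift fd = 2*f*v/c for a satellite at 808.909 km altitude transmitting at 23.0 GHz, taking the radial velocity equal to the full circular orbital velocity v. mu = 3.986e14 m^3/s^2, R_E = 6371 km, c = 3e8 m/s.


r = 7.179909e+06 m
v = sqrt(mu/r) = 7450.9076 m/s (worst-case radial velocity)
f = 23.0 GHz = 2.3e+10 Hz
fd = 2*f*v/c = 2*2.3e+10*7450.9076/3.0e+08
fd = 1.1424725e+06 Hz

1.1425e+06 Hz


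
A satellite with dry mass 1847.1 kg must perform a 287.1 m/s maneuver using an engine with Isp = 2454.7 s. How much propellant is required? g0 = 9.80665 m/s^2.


ve = Isp * g0 = 2454.7 * 9.80665 = 24072.383755 m/s
mass ratio = exp(dv/ve) = exp(287.1/24072.383755) = 1.01199793
m_prop = m_dry * (mr - 1) = 1847.1 * (1.01199793 - 1)
m_prop = 22.1614 kg

22.1614 kg


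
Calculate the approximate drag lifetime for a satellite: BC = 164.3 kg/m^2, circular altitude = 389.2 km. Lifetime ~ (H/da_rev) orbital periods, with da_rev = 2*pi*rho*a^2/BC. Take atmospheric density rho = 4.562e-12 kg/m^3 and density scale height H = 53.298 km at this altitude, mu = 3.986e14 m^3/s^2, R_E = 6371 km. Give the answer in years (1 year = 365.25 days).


a = R_E + alt = 6760.2000 km = 6.7602e+06 m
da_rev = 2*pi*rho*a^2/BC = 2*pi*4.562e-12*(6.7602e+06)^2/164.3 = 7.972907 m per revolution
N = H/da_rev = 53298.0000 m / 7.972907 m = 6684.8896 revolutions
P = 2*pi*sqrt(a^3/mu) = 5531.5971 s
lifetime = N*P = 6684.8896 * 5531.5971 = 3.6978116e+07 s = 427.9874 days
years = 427.9874 / 365.25 = 1.1718 years

1.1718 years


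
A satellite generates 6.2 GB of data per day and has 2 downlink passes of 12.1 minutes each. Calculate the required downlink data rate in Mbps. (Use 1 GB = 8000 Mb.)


total contact time = 2 * 12.1 * 60 = 1452.0000 s
data = 6.2 GB = 49600.0000 Mb
rate = 49600.0000 / 1452.0000 = 34.1598 Mbps

34.1598 Mbps


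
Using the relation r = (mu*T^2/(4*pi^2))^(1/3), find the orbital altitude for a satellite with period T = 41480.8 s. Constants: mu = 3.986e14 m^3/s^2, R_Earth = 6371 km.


T = 41480.8 s
r = (mu*T^2/(4*pi^2))^(1/3) = (3.986e14 * 41480.8^2 / (4*pi^2))^(1/3)
r = 2.5899454e+07 m = 25899.4536 km
alt = r - R_E = 25899.4536 - 6371 = 19528.4536 km

19528.4536 km


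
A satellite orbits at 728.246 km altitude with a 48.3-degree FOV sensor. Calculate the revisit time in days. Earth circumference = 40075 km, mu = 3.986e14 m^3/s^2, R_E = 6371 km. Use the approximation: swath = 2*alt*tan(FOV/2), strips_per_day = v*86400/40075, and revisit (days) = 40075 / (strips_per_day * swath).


swath = 2*728.246*tan(0.421497) = 653.0463 km
v = sqrt(mu/r) = 7493.1174 m/s = 7.4931 km/s
strips/day = v*86400/40075 = 7.4931*86400/40075 = 16.1548
coverage/day = strips * swath = 16.1548 * 653.0463 = 10549.8607 km
revisit = 40075 / 10549.8607 = 3.7986 days

3.7986 days
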